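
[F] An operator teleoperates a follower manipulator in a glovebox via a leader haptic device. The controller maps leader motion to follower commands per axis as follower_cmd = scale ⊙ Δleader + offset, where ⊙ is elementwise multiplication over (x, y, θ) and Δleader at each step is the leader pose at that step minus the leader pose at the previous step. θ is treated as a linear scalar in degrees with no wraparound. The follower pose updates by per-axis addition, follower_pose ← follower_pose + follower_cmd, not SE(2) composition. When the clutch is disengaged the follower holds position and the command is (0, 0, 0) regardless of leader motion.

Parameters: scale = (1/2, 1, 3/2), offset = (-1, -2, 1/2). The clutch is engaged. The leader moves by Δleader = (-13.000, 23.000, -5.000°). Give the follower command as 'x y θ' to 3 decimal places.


-7.500 21.000 -7.000

axis x: 1/2·-13.000 + -1 = -7.500
axis y: 1·23.000 + -2 = 21.000
axis θ: 3/2·-5.000 + 1/2 = -7.000


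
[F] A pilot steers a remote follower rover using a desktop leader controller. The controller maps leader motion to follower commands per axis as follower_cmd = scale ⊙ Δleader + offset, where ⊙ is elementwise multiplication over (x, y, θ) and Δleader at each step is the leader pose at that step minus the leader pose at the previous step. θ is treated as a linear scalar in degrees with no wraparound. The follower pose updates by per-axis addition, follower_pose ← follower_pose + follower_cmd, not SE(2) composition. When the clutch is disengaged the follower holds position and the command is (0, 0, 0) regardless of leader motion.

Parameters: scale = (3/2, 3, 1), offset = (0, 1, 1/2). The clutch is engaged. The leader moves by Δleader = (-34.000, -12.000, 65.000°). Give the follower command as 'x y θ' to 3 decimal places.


-51.000 -35.000 65.500

axis x: 3/2·-34.000 + 0 = -51.000
axis y: 3·-12.000 + 1 = -35.000
axis θ: 1·65.000 + 1/2 = 65.500


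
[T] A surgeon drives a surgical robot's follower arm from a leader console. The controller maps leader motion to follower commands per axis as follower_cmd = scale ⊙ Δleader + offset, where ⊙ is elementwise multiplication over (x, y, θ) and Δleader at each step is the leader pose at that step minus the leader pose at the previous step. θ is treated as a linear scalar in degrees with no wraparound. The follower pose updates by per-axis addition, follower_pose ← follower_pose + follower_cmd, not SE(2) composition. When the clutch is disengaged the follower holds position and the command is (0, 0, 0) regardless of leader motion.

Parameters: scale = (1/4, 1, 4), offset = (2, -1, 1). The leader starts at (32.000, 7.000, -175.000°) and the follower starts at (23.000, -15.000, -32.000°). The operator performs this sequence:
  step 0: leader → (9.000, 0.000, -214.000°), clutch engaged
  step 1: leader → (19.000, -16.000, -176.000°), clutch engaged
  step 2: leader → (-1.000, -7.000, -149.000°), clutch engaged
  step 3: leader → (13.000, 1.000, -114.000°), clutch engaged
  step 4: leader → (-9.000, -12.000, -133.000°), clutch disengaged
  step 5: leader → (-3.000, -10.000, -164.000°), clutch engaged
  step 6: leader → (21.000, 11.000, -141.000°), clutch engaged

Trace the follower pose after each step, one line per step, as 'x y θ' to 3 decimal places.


step 0: Δleader=(-23.000, -7.000, -39.000°), engaged; cmd=(-3.750, -8.000, -155.000°) → follower=(19.250, -23.000, -187.000°)
step 1: Δleader=(10.000, -16.000, 38.000°), engaged; cmd=(4.500, -17.000, 153.000°) → follower=(23.750, -40.000, -34.000°)
step 2: Δleader=(-20.000, 9.000, 27.000°), engaged; cmd=(-3.000, 8.000, 109.000°) → follower=(20.750, -32.000, 75.000°)
step 3: Δleader=(14.000, 8.000, 35.000°), engaged; cmd=(5.500, 7.000, 141.000°) → follower=(26.250, -25.000, 216.000°)
step 4: Δleader=(-22.000, -13.000, -19.000°), disengaged; cmd=(0,0,0) → follower holds at (26.250, -25.000, 216.000°)
step 5: Δleader=(6.000, 2.000, -31.000°), engaged; cmd=(3.500, 1.000, -123.000°) → follower=(29.750, -24.000, 93.000°)
step 6: Δleader=(24.000, 21.000, 23.000°), engaged; cmd=(8.000, 20.000, 93.000°) → follower=(37.750, -4.000, 186.000°)

19.250 -23.000 -187.000
23.750 -40.000 -34.000
20.750 -32.000 75.000
26.250 -25.000 216.000
26.250 -25.000 216.000
29.750 -24.000 93.000
37.750 -4.000 186.000


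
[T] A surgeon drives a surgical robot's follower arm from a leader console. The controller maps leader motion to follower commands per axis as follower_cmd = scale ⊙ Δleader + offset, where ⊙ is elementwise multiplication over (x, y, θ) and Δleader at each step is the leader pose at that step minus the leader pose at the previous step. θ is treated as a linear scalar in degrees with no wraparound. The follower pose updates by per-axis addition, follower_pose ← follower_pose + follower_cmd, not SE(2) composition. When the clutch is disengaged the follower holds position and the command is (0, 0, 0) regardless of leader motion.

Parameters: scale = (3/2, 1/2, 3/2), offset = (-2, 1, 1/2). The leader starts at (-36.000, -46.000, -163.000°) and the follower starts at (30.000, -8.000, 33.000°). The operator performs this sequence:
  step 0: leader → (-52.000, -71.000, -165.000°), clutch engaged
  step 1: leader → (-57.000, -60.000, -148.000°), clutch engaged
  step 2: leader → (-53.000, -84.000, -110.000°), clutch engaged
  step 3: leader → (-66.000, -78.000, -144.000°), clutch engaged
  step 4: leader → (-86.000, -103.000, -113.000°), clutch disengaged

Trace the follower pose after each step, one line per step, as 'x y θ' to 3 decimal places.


4.000 -19.500 30.500
-5.500 -13.000 56.500
-1.500 -24.000 114.000
-23.000 -20.000 63.500
-23.000 -20.000 63.500

step 0: Δleader=(-16.000, -25.000, -2.000°), engaged; cmd=(-26.000, -11.500, -2.500°) → follower=(4.000, -19.500, 30.500°)
step 1: Δleader=(-5.000, 11.000, 17.000°), engaged; cmd=(-9.500, 6.500, 26.000°) → follower=(-5.500, -13.000, 56.500°)
step 2: Δleader=(4.000, -24.000, 38.000°), engaged; cmd=(4.000, -11.000, 57.500°) → follower=(-1.500, -24.000, 114.000°)
step 3: Δleader=(-13.000, 6.000, -34.000°), engaged; cmd=(-21.500, 4.000, -50.500°) → follower=(-23.000, -20.000, 63.500°)
step 4: Δleader=(-20.000, -25.000, 31.000°), disengaged; cmd=(0,0,0) → follower holds at (-23.000, -20.000, 63.500°)


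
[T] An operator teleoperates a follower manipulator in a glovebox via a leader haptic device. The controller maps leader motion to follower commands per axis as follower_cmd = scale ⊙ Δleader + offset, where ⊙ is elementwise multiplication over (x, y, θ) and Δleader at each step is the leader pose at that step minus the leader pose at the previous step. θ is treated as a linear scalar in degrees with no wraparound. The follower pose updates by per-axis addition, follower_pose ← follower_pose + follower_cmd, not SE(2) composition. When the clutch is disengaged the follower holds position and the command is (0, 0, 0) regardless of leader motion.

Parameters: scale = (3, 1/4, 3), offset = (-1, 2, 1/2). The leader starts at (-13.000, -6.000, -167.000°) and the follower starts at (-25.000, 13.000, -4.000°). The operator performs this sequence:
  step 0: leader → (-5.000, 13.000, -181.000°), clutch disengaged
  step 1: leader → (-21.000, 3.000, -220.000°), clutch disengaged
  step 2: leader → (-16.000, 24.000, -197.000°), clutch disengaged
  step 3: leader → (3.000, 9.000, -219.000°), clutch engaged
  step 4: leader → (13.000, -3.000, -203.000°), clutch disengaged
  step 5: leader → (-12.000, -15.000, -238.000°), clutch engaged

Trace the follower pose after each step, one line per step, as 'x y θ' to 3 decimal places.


step 0: Δleader=(8.000, 19.000, -14.000°), disengaged; cmd=(0,0,0) → follower holds at (-25.000, 13.000, -4.000°)
step 1: Δleader=(-16.000, -10.000, -39.000°), disengaged; cmd=(0,0,0) → follower holds at (-25.000, 13.000, -4.000°)
step 2: Δleader=(5.000, 21.000, 23.000°), disengaged; cmd=(0,0,0) → follower holds at (-25.000, 13.000, -4.000°)
step 3: Δleader=(19.000, -15.000, -22.000°), engaged; cmd=(56.000, -1.750, -65.500°) → follower=(31.000, 11.250, -69.500°)
step 4: Δleader=(10.000, -12.000, 16.000°), disengaged; cmd=(0,0,0) → follower holds at (31.000, 11.250, -69.500°)
step 5: Δleader=(-25.000, -12.000, -35.000°), engaged; cmd=(-76.000, -1.000, -104.500°) → follower=(-45.000, 10.250, -174.000°)

-25.000 13.000 -4.000
-25.000 13.000 -4.000
-25.000 13.000 -4.000
31.000 11.250 -69.500
31.000 11.250 -69.500
-45.000 10.250 -174.000


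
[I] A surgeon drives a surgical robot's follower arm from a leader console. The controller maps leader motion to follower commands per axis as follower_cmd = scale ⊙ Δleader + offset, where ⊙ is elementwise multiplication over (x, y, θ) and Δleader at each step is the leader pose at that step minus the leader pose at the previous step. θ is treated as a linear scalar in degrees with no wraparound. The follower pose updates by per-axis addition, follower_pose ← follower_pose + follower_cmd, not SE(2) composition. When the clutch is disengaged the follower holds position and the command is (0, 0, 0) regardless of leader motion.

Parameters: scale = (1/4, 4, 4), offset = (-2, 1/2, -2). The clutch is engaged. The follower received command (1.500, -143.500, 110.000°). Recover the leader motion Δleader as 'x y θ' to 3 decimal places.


14.000 -36.000 28.000

axis x: (1.500 − -2) / (1/4) = 14.000
axis y: (-143.500 − 1/2) / (4) = -36.000
axis θ: (110.000 − -2) / (4) = 28.000


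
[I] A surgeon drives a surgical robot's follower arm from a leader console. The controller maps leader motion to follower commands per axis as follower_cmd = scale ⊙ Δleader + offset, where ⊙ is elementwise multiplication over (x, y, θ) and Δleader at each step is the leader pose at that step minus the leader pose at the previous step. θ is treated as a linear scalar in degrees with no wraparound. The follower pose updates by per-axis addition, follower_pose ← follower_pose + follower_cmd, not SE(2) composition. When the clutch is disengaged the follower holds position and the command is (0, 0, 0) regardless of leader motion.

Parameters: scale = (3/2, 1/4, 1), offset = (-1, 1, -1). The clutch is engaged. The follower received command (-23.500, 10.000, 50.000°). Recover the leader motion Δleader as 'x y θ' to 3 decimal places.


axis x: (-23.500 − -1) / (3/2) = -15.000
axis y: (10.000 − 1) / (1/4) = 36.000
axis θ: (50.000 − -1) / (1) = 51.000

-15.000 36.000 51.000


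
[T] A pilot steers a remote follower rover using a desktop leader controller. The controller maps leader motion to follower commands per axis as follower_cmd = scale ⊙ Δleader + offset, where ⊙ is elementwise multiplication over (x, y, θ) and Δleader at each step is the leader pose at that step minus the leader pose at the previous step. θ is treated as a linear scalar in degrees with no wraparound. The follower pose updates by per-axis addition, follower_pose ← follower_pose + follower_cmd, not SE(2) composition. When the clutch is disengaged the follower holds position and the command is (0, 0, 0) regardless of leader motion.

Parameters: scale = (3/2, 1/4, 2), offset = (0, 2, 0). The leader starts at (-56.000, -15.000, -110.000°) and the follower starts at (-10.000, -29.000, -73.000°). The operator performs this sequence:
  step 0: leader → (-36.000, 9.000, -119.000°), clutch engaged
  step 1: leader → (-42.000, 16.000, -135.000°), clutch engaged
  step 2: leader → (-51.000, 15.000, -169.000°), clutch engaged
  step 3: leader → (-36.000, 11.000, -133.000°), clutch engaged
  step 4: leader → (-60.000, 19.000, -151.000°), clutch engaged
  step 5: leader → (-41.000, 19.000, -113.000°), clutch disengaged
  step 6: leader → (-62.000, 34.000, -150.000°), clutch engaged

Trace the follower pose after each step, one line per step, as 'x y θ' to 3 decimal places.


20.000 -21.000 -91.000
11.000 -17.250 -123.000
-2.500 -15.500 -191.000
20.000 -14.500 -119.000
-16.000 -10.500 -155.000
-16.000 -10.500 -155.000
-47.500 -4.750 -229.000

step 0: Δleader=(20.000, 24.000, -9.000°), engaged; cmd=(30.000, 8.000, -18.000°) → follower=(20.000, -21.000, -91.000°)
step 1: Δleader=(-6.000, 7.000, -16.000°), engaged; cmd=(-9.000, 3.750, -32.000°) → follower=(11.000, -17.250, -123.000°)
step 2: Δleader=(-9.000, -1.000, -34.000°), engaged; cmd=(-13.500, 1.750, -68.000°) → follower=(-2.500, -15.500, -191.000°)
step 3: Δleader=(15.000, -4.000, 36.000°), engaged; cmd=(22.500, 1.000, 72.000°) → follower=(20.000, -14.500, -119.000°)
step 4: Δleader=(-24.000, 8.000, -18.000°), engaged; cmd=(-36.000, 4.000, -36.000°) → follower=(-16.000, -10.500, -155.000°)
step 5: Δleader=(19.000, 0.000, 38.000°), disengaged; cmd=(0,0,0) → follower holds at (-16.000, -10.500, -155.000°)
step 6: Δleader=(-21.000, 15.000, -37.000°), engaged; cmd=(-31.500, 5.750, -74.000°) → follower=(-47.500, -4.750, -229.000°)


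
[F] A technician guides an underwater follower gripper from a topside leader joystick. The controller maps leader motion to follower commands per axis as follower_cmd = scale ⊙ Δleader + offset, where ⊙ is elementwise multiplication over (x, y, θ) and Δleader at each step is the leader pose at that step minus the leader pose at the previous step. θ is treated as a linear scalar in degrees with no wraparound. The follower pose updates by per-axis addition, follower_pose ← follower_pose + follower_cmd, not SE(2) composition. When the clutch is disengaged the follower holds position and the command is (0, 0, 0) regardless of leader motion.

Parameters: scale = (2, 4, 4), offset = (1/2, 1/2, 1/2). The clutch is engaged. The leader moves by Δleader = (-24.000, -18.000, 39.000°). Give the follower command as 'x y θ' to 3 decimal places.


axis x: 2·-24.000 + 1/2 = -47.500
axis y: 4·-18.000 + 1/2 = -71.500
axis θ: 4·39.000 + 1/2 = 156.500

-47.500 -71.500 156.500


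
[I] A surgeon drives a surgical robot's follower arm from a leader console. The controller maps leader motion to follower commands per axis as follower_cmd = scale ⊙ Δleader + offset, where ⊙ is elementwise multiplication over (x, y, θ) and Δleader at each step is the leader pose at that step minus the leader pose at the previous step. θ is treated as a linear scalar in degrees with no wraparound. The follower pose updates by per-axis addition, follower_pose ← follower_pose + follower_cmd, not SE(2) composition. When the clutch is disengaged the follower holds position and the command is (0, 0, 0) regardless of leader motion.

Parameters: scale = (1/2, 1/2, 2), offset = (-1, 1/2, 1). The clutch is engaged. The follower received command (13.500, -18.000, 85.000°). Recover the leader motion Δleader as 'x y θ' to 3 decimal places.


29.000 -37.000 42.000

axis x: (13.500 − -1) / (1/2) = 29.000
axis y: (-18.000 − 1/2) / (1/2) = -37.000
axis θ: (85.000 − 1) / (2) = 42.000


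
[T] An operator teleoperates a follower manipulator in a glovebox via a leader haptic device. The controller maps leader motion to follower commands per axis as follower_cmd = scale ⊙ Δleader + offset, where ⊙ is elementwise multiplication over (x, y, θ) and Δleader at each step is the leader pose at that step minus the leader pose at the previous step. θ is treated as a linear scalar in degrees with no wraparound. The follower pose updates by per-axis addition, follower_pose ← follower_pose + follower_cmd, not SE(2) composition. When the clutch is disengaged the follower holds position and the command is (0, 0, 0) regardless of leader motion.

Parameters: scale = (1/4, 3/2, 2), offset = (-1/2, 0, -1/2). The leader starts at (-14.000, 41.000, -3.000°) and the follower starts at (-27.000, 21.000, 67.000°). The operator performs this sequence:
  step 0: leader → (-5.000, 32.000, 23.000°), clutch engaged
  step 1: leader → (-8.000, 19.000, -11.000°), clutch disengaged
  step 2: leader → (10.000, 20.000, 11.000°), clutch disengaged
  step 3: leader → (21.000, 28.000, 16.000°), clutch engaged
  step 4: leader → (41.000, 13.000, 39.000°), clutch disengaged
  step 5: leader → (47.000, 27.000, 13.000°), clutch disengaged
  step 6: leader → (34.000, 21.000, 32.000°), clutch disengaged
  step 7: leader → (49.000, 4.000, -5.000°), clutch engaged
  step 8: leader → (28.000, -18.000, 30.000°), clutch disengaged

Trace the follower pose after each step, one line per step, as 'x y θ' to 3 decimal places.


-25.250 7.500 118.500
-25.250 7.500 118.500
-25.250 7.500 118.500
-23.000 19.500 128.000
-23.000 19.500 128.000
-23.000 19.500 128.000
-23.000 19.500 128.000
-19.750 -6.000 53.500
-19.750 -6.000 53.500

step 0: Δleader=(9.000, -9.000, 26.000°), engaged; cmd=(1.750, -13.500, 51.500°) → follower=(-25.250, 7.500, 118.500°)
step 1: Δleader=(-3.000, -13.000, -34.000°), disengaged; cmd=(0,0,0) → follower holds at (-25.250, 7.500, 118.500°)
step 2: Δleader=(18.000, 1.000, 22.000°), disengaged; cmd=(0,0,0) → follower holds at (-25.250, 7.500, 118.500°)
step 3: Δleader=(11.000, 8.000, 5.000°), engaged; cmd=(2.250, 12.000, 9.500°) → follower=(-23.000, 19.500, 128.000°)
step 4: Δleader=(20.000, -15.000, 23.000°), disengaged; cmd=(0,0,0) → follower holds at (-23.000, 19.500, 128.000°)
step 5: Δleader=(6.000, 14.000, -26.000°), disengaged; cmd=(0,0,0) → follower holds at (-23.000, 19.500, 128.000°)
step 6: Δleader=(-13.000, -6.000, 19.000°), disengaged; cmd=(0,0,0) → follower holds at (-23.000, 19.500, 128.000°)
step 7: Δleader=(15.000, -17.000, -37.000°), engaged; cmd=(3.250, -25.500, -74.500°) → follower=(-19.750, -6.000, 53.500°)
step 8: Δleader=(-21.000, -22.000, 35.000°), disengaged; cmd=(0,0,0) → follower holds at (-19.750, -6.000, 53.500°)


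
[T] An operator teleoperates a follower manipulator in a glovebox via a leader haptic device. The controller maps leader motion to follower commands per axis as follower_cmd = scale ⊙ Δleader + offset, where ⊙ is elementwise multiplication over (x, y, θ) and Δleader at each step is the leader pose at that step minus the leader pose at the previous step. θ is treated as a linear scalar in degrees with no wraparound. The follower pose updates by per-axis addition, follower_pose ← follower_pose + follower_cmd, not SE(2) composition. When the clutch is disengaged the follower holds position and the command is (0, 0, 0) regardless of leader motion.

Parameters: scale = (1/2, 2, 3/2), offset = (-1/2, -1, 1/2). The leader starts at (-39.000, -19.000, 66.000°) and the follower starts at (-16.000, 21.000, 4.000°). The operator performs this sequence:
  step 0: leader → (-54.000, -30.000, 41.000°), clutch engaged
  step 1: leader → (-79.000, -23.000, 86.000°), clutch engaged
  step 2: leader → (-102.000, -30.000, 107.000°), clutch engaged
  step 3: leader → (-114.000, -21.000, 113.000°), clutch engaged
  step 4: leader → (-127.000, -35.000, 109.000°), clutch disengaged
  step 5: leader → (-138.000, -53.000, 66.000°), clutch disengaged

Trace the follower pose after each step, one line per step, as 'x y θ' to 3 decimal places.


step 0: Δleader=(-15.000, -11.000, -25.000°), engaged; cmd=(-8.000, -23.000, -37.000°) → follower=(-24.000, -2.000, -33.000°)
step 1: Δleader=(-25.000, 7.000, 45.000°), engaged; cmd=(-13.000, 13.000, 68.000°) → follower=(-37.000, 11.000, 35.000°)
step 2: Δleader=(-23.000, -7.000, 21.000°), engaged; cmd=(-12.000, -15.000, 32.000°) → follower=(-49.000, -4.000, 67.000°)
step 3: Δleader=(-12.000, 9.000, 6.000°), engaged; cmd=(-6.500, 17.000, 9.500°) → follower=(-55.500, 13.000, 76.500°)
step 4: Δleader=(-13.000, -14.000, -4.000°), disengaged; cmd=(0,0,0) → follower holds at (-55.500, 13.000, 76.500°)
step 5: Δleader=(-11.000, -18.000, -43.000°), disengaged; cmd=(0,0,0) → follower holds at (-55.500, 13.000, 76.500°)

-24.000 -2.000 -33.000
-37.000 11.000 35.000
-49.000 -4.000 67.000
-55.500 13.000 76.500
-55.500 13.000 76.500
-55.500 13.000 76.500


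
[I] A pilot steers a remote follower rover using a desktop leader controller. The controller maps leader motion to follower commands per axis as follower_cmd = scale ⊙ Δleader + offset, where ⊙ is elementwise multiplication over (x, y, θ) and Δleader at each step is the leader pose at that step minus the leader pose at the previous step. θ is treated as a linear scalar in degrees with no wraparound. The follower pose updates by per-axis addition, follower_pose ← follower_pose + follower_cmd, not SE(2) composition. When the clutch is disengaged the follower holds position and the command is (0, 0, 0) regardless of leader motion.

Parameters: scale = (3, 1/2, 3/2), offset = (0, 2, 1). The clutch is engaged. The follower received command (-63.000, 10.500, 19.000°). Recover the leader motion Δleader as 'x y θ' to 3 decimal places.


-21.000 17.000 12.000

axis x: (-63.000 − 0) / (3) = -21.000
axis y: (10.500 − 2) / (1/2) = 17.000
axis θ: (19.000 − 1) / (3/2) = 12.000


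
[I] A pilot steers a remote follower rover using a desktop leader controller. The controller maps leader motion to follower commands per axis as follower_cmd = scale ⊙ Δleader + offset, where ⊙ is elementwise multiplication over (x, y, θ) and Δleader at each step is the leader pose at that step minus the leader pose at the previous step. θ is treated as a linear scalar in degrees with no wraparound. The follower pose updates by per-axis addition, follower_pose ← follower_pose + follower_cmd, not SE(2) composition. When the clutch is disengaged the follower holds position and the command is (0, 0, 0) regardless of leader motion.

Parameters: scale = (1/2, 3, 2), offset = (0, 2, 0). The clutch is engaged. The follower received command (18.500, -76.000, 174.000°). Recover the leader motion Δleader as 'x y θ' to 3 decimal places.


37.000 -26.000 87.000

axis x: (18.500 − 0) / (1/2) = 37.000
axis y: (-76.000 − 2) / (3) = -26.000
axis θ: (174.000 − 0) / (2) = 87.000


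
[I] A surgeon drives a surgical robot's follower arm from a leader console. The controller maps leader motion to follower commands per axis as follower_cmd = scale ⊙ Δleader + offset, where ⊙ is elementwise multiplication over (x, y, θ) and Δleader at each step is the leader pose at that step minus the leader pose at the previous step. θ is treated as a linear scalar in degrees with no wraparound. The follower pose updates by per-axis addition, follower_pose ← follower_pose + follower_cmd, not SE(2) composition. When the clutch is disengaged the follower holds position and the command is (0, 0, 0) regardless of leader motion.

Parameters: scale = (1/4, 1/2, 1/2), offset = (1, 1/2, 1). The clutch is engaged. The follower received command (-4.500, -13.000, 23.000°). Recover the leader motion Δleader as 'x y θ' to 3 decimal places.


axis x: (-4.500 − 1) / (1/4) = -22.000
axis y: (-13.000 − 1/2) / (1/2) = -27.000
axis θ: (23.000 − 1) / (1/2) = 44.000

-22.000 -27.000 44.000


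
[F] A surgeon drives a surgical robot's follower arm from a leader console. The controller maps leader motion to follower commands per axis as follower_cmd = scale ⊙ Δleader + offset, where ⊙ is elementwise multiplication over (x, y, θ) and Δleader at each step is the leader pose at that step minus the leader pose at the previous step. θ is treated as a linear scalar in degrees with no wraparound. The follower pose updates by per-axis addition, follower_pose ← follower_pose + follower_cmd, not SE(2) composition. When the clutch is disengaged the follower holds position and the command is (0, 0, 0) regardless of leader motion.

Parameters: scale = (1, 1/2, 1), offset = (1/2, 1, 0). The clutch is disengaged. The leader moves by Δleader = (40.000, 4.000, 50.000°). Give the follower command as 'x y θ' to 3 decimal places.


0.000 0.000 0.000

clutch disengaged → follower holds; cmd = (0, 0, 0)


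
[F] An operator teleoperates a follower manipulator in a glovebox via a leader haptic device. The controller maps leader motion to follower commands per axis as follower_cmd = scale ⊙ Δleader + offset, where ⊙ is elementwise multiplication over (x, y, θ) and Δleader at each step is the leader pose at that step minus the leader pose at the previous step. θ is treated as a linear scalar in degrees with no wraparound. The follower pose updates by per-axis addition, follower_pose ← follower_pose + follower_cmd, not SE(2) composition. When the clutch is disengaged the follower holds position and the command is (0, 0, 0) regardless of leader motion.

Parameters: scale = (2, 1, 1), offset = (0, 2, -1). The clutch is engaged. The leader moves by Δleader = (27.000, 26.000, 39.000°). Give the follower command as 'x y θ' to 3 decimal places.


axis x: 2·27.000 + 0 = 54.000
axis y: 1·26.000 + 2 = 28.000
axis θ: 1·39.000 + -1 = 38.000

54.000 28.000 38.000


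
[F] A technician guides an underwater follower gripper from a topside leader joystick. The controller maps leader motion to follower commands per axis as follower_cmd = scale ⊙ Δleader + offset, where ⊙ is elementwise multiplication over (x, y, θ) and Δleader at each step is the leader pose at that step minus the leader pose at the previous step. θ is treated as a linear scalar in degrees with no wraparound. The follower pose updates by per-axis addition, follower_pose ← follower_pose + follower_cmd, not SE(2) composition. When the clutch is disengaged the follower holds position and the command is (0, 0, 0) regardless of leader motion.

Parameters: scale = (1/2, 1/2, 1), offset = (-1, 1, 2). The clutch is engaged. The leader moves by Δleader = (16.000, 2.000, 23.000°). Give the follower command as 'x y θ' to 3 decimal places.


axis x: 1/2·16.000 + -1 = 7.000
axis y: 1/2·2.000 + 1 = 2.000
axis θ: 1·23.000 + 2 = 25.000

7.000 2.000 25.000


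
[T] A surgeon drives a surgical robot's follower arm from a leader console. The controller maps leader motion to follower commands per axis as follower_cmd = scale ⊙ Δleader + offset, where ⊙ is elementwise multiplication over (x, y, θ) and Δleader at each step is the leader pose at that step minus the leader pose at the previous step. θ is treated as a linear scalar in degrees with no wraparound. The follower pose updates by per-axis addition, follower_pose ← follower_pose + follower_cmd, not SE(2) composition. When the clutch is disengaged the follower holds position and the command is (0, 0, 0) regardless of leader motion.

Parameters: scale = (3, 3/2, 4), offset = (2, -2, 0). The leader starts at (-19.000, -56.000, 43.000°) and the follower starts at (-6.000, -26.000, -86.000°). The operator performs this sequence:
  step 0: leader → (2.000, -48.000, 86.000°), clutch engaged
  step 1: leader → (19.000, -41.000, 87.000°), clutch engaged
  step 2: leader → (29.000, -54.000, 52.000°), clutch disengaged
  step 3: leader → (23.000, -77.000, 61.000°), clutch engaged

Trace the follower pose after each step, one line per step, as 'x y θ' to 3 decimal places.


step 0: Δleader=(21.000, 8.000, 43.000°), engaged; cmd=(65.000, 10.000, 172.000°) → follower=(59.000, -16.000, 86.000°)
step 1: Δleader=(17.000, 7.000, 1.000°), engaged; cmd=(53.000, 8.500, 4.000°) → follower=(112.000, -7.500, 90.000°)
step 2: Δleader=(10.000, -13.000, -35.000°), disengaged; cmd=(0,0,0) → follower holds at (112.000, -7.500, 90.000°)
step 3: Δleader=(-6.000, -23.000, 9.000°), engaged; cmd=(-16.000, -36.500, 36.000°) → follower=(96.000, -44.000, 126.000°)

59.000 -16.000 86.000
112.000 -7.500 90.000
112.000 -7.500 90.000
96.000 -44.000 126.000


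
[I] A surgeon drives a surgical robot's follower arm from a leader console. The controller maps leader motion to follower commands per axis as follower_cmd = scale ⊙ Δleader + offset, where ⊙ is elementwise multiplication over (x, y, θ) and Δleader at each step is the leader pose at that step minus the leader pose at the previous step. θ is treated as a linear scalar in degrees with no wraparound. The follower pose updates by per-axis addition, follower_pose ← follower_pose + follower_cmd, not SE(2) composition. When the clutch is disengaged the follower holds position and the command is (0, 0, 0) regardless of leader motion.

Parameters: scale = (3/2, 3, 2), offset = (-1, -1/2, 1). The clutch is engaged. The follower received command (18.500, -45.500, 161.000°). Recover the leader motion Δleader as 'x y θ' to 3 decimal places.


13.000 -15.000 80.000

axis x: (18.500 − -1) / (3/2) = 13.000
axis y: (-45.500 − -1/2) / (3) = -15.000
axis θ: (161.000 − 1) / (2) = 80.000


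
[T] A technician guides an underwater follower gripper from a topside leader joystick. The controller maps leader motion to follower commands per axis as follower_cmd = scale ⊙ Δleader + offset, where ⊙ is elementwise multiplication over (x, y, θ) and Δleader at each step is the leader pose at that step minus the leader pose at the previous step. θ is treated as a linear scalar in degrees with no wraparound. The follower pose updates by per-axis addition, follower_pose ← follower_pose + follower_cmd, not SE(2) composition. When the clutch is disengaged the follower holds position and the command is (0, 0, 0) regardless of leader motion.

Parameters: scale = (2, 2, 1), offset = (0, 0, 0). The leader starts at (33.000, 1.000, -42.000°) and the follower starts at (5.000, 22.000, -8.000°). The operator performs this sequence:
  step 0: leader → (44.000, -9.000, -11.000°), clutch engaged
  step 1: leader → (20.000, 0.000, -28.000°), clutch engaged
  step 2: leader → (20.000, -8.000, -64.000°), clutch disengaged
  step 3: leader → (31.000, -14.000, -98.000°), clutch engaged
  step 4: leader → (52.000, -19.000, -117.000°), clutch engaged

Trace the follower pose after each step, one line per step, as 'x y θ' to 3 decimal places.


step 0: Δleader=(11.000, -10.000, 31.000°), engaged; cmd=(22.000, -20.000, 31.000°) → follower=(27.000, 2.000, 23.000°)
step 1: Δleader=(-24.000, 9.000, -17.000°), engaged; cmd=(-48.000, 18.000, -17.000°) → follower=(-21.000, 20.000, 6.000°)
step 2: Δleader=(0.000, -8.000, -36.000°), disengaged; cmd=(0,0,0) → follower holds at (-21.000, 20.000, 6.000°)
step 3: Δleader=(11.000, -6.000, -34.000°), engaged; cmd=(22.000, -12.000, -34.000°) → follower=(1.000, 8.000, -28.000°)
step 4: Δleader=(21.000, -5.000, -19.000°), engaged; cmd=(42.000, -10.000, -19.000°) → follower=(43.000, -2.000, -47.000°)

27.000 2.000 23.000
-21.000 20.000 6.000
-21.000 20.000 6.000
1.000 8.000 -28.000
43.000 -2.000 -47.000


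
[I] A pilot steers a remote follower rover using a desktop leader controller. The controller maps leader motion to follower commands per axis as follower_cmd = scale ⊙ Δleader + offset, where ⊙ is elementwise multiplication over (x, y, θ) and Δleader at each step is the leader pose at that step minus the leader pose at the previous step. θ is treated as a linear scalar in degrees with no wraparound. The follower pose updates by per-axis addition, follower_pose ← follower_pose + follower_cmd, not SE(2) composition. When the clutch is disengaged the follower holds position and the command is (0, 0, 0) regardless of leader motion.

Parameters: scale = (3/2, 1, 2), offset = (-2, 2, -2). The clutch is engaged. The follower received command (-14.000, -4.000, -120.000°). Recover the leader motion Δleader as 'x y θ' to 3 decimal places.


axis x: (-14.000 − -2) / (3/2) = -8.000
axis y: (-4.000 − 2) / (1) = -6.000
axis θ: (-120.000 − -2) / (2) = -59.000

-8.000 -6.000 -59.000


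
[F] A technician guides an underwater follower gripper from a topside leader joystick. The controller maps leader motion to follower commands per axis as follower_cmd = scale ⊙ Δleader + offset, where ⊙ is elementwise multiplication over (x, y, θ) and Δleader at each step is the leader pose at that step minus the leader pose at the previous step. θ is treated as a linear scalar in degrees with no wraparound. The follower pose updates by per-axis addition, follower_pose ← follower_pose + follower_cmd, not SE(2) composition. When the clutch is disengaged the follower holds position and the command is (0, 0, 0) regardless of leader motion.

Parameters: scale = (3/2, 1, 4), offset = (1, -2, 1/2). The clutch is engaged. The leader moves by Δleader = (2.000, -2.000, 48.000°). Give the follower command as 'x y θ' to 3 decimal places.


axis x: 3/2·2.000 + 1 = 4.000
axis y: 1·-2.000 + -2 = -4.000
axis θ: 4·48.000 + 1/2 = 192.500

4.000 -4.000 192.500


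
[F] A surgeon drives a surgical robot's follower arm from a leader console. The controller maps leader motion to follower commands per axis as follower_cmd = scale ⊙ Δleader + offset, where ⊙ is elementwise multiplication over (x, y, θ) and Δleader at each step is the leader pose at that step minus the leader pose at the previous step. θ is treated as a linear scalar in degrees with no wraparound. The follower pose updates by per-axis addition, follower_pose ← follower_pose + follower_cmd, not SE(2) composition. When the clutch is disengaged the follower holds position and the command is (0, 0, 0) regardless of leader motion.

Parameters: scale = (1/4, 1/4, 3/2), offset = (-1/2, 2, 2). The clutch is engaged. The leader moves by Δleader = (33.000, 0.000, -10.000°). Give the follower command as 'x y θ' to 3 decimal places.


7.750 2.000 -13.000

axis x: 1/4·33.000 + -1/2 = 7.750
axis y: 1/4·0.000 + 2 = 2.000
axis θ: 3/2·-10.000 + 2 = -13.000


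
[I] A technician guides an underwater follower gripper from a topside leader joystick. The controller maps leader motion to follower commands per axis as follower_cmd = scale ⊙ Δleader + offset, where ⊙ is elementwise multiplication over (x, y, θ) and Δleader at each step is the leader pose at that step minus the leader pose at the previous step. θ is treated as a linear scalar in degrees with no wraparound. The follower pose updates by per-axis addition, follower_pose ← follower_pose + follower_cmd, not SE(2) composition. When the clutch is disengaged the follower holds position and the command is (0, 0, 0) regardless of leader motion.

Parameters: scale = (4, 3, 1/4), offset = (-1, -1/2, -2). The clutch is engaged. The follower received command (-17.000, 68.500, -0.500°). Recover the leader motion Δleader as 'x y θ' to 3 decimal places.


axis x: (-17.000 − -1) / (4) = -4.000
axis y: (68.500 − -1/2) / (3) = 23.000
axis θ: (-0.500 − -2) / (1/4) = 6.000

-4.000 23.000 6.000


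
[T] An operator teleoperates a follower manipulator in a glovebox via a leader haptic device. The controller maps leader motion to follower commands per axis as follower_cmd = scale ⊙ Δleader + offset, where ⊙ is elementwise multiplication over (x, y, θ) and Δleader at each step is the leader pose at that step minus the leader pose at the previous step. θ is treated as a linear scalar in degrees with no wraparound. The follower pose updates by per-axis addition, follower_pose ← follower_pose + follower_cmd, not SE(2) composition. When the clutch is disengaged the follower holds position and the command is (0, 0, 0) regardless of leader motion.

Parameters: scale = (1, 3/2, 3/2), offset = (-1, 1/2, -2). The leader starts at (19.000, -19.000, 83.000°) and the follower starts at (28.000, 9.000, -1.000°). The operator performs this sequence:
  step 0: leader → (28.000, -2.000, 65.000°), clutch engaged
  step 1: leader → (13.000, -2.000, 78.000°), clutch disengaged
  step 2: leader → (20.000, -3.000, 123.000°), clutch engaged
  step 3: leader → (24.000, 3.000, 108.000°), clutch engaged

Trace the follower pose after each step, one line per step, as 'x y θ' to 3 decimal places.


step 0: Δleader=(9.000, 17.000, -18.000°), engaged; cmd=(8.000, 26.000, -29.000°) → follower=(36.000, 35.000, -30.000°)
step 1: Δleader=(-15.000, 0.000, 13.000°), disengaged; cmd=(0,0,0) → follower holds at (36.000, 35.000, -30.000°)
step 2: Δleader=(7.000, -1.000, 45.000°), engaged; cmd=(6.000, -1.000, 65.500°) → follower=(42.000, 34.000, 35.500°)
step 3: Δleader=(4.000, 6.000, -15.000°), engaged; cmd=(3.000, 9.500, -24.500°) → follower=(45.000, 43.500, 11.000°)

36.000 35.000 -30.000
36.000 35.000 -30.000
42.000 34.000 35.500
45.000 43.500 11.000


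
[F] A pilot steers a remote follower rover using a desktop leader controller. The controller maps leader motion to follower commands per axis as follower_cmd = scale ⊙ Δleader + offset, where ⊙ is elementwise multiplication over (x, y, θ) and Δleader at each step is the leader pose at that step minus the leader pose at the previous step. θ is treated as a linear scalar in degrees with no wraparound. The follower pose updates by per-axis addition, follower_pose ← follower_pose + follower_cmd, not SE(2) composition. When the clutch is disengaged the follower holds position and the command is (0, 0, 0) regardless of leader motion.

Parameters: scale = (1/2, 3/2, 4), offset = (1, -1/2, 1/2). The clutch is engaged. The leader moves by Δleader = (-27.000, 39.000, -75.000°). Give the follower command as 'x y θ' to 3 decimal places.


axis x: 1/2·-27.000 + 1 = -12.500
axis y: 3/2·39.000 + -1/2 = 58.000
axis θ: 4·-75.000 + 1/2 = -299.500

-12.500 58.000 -299.500


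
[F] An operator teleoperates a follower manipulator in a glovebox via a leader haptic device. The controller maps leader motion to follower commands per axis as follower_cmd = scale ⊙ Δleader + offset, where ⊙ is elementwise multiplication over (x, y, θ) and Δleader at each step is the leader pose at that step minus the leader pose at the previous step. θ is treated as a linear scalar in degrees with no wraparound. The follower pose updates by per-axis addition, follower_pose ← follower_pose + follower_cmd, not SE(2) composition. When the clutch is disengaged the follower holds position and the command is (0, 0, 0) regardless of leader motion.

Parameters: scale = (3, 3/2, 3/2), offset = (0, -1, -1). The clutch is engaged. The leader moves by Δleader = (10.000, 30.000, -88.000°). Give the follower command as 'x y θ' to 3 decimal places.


axis x: 3·10.000 + 0 = 30.000
axis y: 3/2·30.000 + -1 = 44.000
axis θ: 3/2·-88.000 + -1 = -133.000

30.000 44.000 -133.000


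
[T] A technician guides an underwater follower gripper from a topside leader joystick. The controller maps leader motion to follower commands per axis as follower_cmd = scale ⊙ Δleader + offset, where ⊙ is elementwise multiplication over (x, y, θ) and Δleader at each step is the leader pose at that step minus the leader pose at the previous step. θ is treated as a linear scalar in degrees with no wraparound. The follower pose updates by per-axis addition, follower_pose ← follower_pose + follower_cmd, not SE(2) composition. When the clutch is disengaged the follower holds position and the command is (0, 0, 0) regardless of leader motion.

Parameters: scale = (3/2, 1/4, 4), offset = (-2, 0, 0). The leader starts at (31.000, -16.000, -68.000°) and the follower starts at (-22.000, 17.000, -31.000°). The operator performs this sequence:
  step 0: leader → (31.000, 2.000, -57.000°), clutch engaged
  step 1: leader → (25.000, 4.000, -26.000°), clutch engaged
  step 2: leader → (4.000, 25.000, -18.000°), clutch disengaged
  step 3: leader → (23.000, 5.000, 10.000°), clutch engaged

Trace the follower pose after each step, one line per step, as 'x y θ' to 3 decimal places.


-24.000 21.500 13.000
-35.000 22.000 137.000
-35.000 22.000 137.000
-8.500 17.000 249.000

step 0: Δleader=(0.000, 18.000, 11.000°), engaged; cmd=(-2.000, 4.500, 44.000°) → follower=(-24.000, 21.500, 13.000°)
step 1: Δleader=(-6.000, 2.000, 31.000°), engaged; cmd=(-11.000, 0.500, 124.000°) → follower=(-35.000, 22.000, 137.000°)
step 2: Δleader=(-21.000, 21.000, 8.000°), disengaged; cmd=(0,0,0) → follower holds at (-35.000, 22.000, 137.000°)
step 3: Δleader=(19.000, -20.000, 28.000°), engaged; cmd=(26.500, -5.000, 112.000°) → follower=(-8.500, 17.000, 249.000°)
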